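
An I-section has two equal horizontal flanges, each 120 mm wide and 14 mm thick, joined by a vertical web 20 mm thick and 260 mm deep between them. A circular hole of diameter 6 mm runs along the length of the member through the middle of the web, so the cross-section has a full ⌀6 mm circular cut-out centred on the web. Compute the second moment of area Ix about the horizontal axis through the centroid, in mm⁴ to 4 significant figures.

Ix ≈ 9.241 × 10⁷ mm⁴

Decompose the section into non-overlapping parts with the origin at the bottom-left of its bounding rectangle.
Bottom flange: 120 × 14, A = 1 680 mm², y = 7 mm, Ī = 27 440 mm⁴.
Web: 20 × 260, A = 5 200 mm², y = 144 mm, Ī = 29 293 333 mm⁴.
Top flange: 120 × 14, A = 1 680 mm², y = 281 mm, Ī = 27 440 mm⁴.
Hole (subtracted): ⌀6, A = 28.2743 mm², y = 144 mm, Ī = 63.6173 mm⁴.
By symmetry the centroid is at mid-height, ȳ = 144 mm.
Transfer each piece to the horizontal axis through the centroid using Ī + A·d² with d = y − 144:
  bottom flange: d = -137 mm → contributes +31 559 360 mm⁴
  web: d = 0 mm → contributes +29 293 333 mm⁴
  top flange: d = 137 mm → contributes +31 559 360 mm⁴
  hole: d = 0 mm → contributes −63.6173 mm⁴
Total I = 92 411 990 mm⁴.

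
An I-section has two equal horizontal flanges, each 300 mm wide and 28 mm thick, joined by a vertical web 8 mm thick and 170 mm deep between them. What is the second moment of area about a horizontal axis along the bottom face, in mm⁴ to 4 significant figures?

Decompose the section into non-overlapping parts with the origin at the bottom-left of its bounding rectangle.
Bottom flange: 300 × 28, A = 8 400 mm², y = 14 mm, Ī = 548 800 mm⁴.
Web: 8 × 170, A = 1 360 mm², y = 113 mm, Ī = 3 275 333 mm⁴.
Top flange: 300 × 28, A = 8 400 mm², y = 212 mm, Ī = 548 800 mm⁴.
Transfer each piece to the bottom edge using Ī + A·d² with d = y − 0:
  bottom flange: d = 14 mm → contributes +2 195 200 mm⁴
  web: d = 113 mm → contributes +20 641 173 mm⁴
  top flange: d = 212 mm → contributes +378 078 400 mm⁴
Total I = 400 914 773 mm⁴.

I_base ≈ 4.009 × 10⁸ mm⁴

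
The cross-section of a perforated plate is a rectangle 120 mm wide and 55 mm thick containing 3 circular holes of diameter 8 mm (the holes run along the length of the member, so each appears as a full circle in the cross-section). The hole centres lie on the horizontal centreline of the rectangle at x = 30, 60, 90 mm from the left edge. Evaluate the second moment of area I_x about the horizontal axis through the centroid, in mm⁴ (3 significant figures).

Decompose the section into non-overlapping parts with the origin at the bottom-left of its bounding rectangle.
Plate: 120 × 55, A = 6 600 mm², y = 27.5 mm, Ī = 1 663 750 mm⁴.
Hole 1 (subtracted): ⌀8, A = 50.265 mm², y = 27.5 mm, Ī = 201.06 mm⁴.
Hole 2 (subtracted): ⌀8, A = 50.265 mm², y = 27.5 mm, Ī = 201.06 mm⁴.
Hole 3 (subtracted): ⌀8, A = 50.265 mm², y = 27.5 mm, Ī = 201.06 mm⁴.
By symmetry the centroid is at mid-height, ȳ = 27.5 mm.
All pieces are centred on the horizontal axis through the centroid, so I = ΣĪ (holes subtracted) = 1 663 147 mm⁴.

I_x ≈ 1.66 × 10⁶ mm⁴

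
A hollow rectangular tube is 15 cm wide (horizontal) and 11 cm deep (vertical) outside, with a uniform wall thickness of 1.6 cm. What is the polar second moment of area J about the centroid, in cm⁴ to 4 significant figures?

Split into non-overlapping primitives; take the origin at the lower-left of the bounding box.
Outer rectangle: 15 × 11, A = 165 cm², y = 5.5 cm, Ī = 1663.75 cm⁴.
Inner void (subtracted): 11.8 × 7.8, A = 92.04 cm², y = 5.5 cm, Ī = 466.643 cm⁴.
By symmetry the centroid is at mid-height, ȳ = 5.5 cm.
All pieces are centred on the centroidal x-axis, so I = ΣĪ (holes subtracted) = 1197.11 cm⁴.
Repeating about the centroidal y-axis gives I_y = 2025.78 cm⁴.
Polar second moment: J = I_x + I_y = 3222.89 cm⁴.

J ≈ 3223 cm⁴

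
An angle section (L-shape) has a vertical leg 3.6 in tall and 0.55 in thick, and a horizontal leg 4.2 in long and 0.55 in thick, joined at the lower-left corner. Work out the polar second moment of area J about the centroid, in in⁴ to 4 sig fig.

J ≈ 11.18 in⁴

Split into non-overlapping primitives; take the origin at the lower-left of the bounding box.
Vertical leg: 0.55 × 3.6, A = 1.98 in², y = 1.8 in, Ī = 2.1384 in⁴.
Horizontal leg (remainder): 3.65 × 0.55, A = 2.0075 in², y = 0.275 in, Ī = 0.0506057 in⁴.
Centroid: ȳ = ΣA·y / ΣA = 1.03224 in.
Transfer each piece to the centroidal x-axis using Ī + A·d² with d = y − 1.03224:
  vertical leg: d = 0.767759 in → contributes +3.30552 in⁴
  horizontal leg (remainder): d = -0.757241 in → contributes +1.20174 in⁴
Total I = 4.50725 in⁴.
For the y-axis: x̄ = 1.33224 in.
Repeating about the centroidal y-axis gives I_y = 6.67467 in⁴.
Polar second moment: J = I_x + I_y = 11.1819 in⁴.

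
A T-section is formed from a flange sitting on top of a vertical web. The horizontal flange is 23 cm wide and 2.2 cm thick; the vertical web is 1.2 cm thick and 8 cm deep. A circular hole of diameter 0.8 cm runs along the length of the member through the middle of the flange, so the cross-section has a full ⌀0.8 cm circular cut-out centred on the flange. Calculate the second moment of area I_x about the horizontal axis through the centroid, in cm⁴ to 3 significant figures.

I_x ≈ 281 cm⁴

Treat the section as a set of non-overlapping primitives; coordinates are from the bounding-box lower-left.
Flange: 23 × 2.2, A = 50.6 cm², y = 9.1 cm, Ī = 20.409 cm⁴.
Web: 1.2 × 8, A = 9.6 cm², y = 4 cm, Ī = 51.2 cm⁴.
Hole (subtracted): ⌀0.8, A = 0.50265 cm², y = 9.1 cm, Ī = 0.020106 cm⁴.
Centroid: ȳ = ΣA·y / ΣA = 8.2799 cm.
Transfer each piece to the horizontal axis through the centroid using Ī + A·d² with d = y − 8.2799:
  flange: d = 0.82014 cm → contributes +54.443 cm⁴
  web: d = -4.2799 cm → contributes +227.05 cm⁴
  hole: d = 0.82014 cm → contributes −0.3582 cm⁴
Total I = 281.13 cm⁴.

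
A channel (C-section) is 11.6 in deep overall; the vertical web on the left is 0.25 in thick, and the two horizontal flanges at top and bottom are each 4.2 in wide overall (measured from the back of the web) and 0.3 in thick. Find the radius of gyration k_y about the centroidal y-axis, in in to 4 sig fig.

k_y ≈ 1.296 in

Treat the section as a set of non-overlapping primitives; coordinates are from the bounding-box lower-left.
Web: 0.25 × 11.6, A = 2.9 in², x = 0.125 in, Ī = 0.0151042 in⁴.
Top flange (beyond web): 3.95 × 0.3, A = 1.185 in², x = 2.225 in, Ī = 1.54075 in⁴.
Bottom flange (beyond web): 3.95 × 0.3, A = 1.185 in², x = 2.225 in, Ī = 1.54075 in⁴.
Centroid: x̄ = ΣA·x / ΣA = 1.0694 in.
Transfer each piece to the centroidal y-axis using Ī + A·d² with d = x − 1.0694:
  web: d = -0.944402 in → contributes +2.6016 in⁴
  top flange (beyond web): d = 1.1556 in → contributes +3.1232 in⁴
  bottom flange (beyond web): d = 1.1556 in → contributes +3.1232 in⁴
Total I = 8.84801 in⁴.
Radius of gyration: k = √(I/A) = √(8.84801 / 5.27) = 1.29574 in.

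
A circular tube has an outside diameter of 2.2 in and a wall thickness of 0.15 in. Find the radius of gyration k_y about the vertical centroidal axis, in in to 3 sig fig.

Split into non-overlapping primitives; take the origin at the lower-left of the bounding box.
Outer circle: ⌀2.2, A = 3.8013 in², x = 1.1 in, Ī = 1.1499 in⁴.
Bore (subtracted): ⌀1.9, A = 2.8353 in², x = 1.1 in, Ī = 0.63971 in⁴.
By symmetry the centroid is at mid-width, x̄ = 1.1 in.
All pieces are centred on the vertical centroidal axis, so I = ΣĪ (holes subtracted) = 0.51019 in⁴.
Radius of gyration: k = √(I/A) = √(0.51019 / 0.96604) = 0.72672 in.

k_y ≈ 0.727 in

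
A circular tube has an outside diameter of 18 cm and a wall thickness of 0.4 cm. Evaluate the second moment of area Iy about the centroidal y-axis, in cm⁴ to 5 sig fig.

Break the section into simple shapes (no overlaps), measuring from the bottom-left corner of the bounding box.
Outer circle: ⌀18, A = 254.469 cm², x = 9 cm, Ī = 5152.997 cm⁴.
Bore (subtracted): ⌀17.2, A = 232.3522 cm², x = 9 cm, Ī = 4296.192 cm⁴.
By symmetry the centroid is at mid-width, x̄ = 9 cm.
All pieces are centred on the centroidal y-axis, so I = ΣĪ (holes subtracted) = 856.8053 cm⁴.

Iy ≈ 856.81 cm⁴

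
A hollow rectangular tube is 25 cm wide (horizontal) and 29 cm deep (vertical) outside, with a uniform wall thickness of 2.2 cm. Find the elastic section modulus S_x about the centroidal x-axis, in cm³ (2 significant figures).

S_x ≈ 1700 cm³

Split into non-overlapping primitives; take the origin at the lower-left of the bounding box.
Outer rectangle: 25 × 29, A = 725 cm², y = 14.5 cm, Ī = 50 810 cm⁴.
Inner void (subtracted): 20.6 × 24.6, A = 506.8 cm², y = 14.5 cm, Ī = 25 556 cm⁴.
By symmetry the centroid is at mid-height, ȳ = 14.5 cm.
All pieces are centred on the centroidal x-axis, so I = ΣĪ (holes subtracted) = 25 255 cm⁴.
Extreme fibre distance c = 14.5 cm; S = I/c = 1 742 cm³.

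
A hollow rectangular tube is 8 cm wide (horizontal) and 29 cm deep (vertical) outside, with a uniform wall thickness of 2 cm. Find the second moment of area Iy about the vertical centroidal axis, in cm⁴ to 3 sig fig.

Iy ≈ 1100 cm⁴

Treat the section as a set of non-overlapping primitives; coordinates are from the bounding-box lower-left.
Outer rectangle: 8 × 29, A = 232 cm², x = 4 cm, Ī = 1237.3 cm⁴.
Inner void (subtracted): 4 × 25, A = 100 cm², x = 4 cm, Ī = 133.33 cm⁴.
By symmetry the centroid is at mid-width, x̄ = 4 cm.
All pieces are centred on the vertical centroidal axis, so I = ΣĪ (holes subtracted) = 1 104 cm⁴.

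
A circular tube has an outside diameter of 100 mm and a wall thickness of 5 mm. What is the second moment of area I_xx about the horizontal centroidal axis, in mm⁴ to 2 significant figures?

Split into non-overlapping primitives; take the origin at the lower-left of the bounding box.
Outer circle: ⌀100, A = 7 854 mm², y = 50 mm, Ī = 4 908 739 mm⁴.
Bore (subtracted): ⌀90, A = 6 362 mm², y = 50 mm, Ī = 3 220 623 mm⁴.
By symmetry the centroid is at mid-height, ȳ = 50 mm.
All pieces are centred on the horizontal centroidal axis, so I = ΣĪ (holes subtracted) = 1 688 115 mm⁴.

I_xx ≈ 1.7 × 10⁶ mm⁴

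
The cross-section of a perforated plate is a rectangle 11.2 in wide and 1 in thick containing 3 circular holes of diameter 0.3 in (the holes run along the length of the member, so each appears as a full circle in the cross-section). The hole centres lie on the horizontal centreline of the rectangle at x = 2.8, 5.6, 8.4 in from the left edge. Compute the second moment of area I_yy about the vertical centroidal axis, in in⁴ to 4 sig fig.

I_yy ≈ 116.0 in⁴

Decompose the section into non-overlapping parts with the origin at the bottom-left of its bounding rectangle.
Plate: 11.2 × 1, A = 11.2 in², x = 5.6 in, Ī = 117.077 in⁴.
Hole 1 (subtracted): ⌀0.3, A = 0.0706858 in², x = 2.8 in, Ī = 0.000397608 in⁴.
Hole 2 (subtracted): ⌀0.3, A = 0.0706858 in², x = 5.6 in, Ī = 0.000397608 in⁴.
Hole 3 (subtracted): ⌀0.3, A = 0.0706858 in², x = 8.4 in, Ī = 0.000397608 in⁴.
By symmetry the centroid is at mid-width, x̄ = 5.6 in.
Transfer each piece to the vertical centroidal axis using Ī + A·d² with d = x − 5.6:
  plate: d = 0 in → contributes +117.077 in⁴
  hole 1: d = -2.8 in → contributes −0.554575 in⁴
  hole 2: d = 0 in → contributes −0.000397608 in⁴
  hole 3: d = 2.8 in → contributes −0.554575 in⁴
Total I = 115.968 in⁴.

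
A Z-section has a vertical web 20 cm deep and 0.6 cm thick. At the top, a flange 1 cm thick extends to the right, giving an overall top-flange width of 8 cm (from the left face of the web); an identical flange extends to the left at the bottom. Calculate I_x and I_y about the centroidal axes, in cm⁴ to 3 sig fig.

I_x ≈ 1740 cm⁴, I_y ≈ 305 cm⁴

Treat the section as a set of non-overlapping primitives; coordinates are from the bounding-box lower-left.
Web: 0.6 × 20, A = 12 cm², y = 10 cm, Ī = 400 cm⁴.
Top flange (beyond web): 7.4 × 1, A = 7.4 cm², y = 19.5 cm, Ī = 0.61667 cm⁴.
Bottom flange (beyond web): 7.4 × 1, A = 7.4 cm², y = 0.5 cm, Ī = 0.61667 cm⁴.
Centroid: ȳ = ΣA·y / ΣA = 10 cm.
Transfer each piece to the centroidal x-axis using Ī + A·d² with d = y − 10:
  web: d = 0 cm → contributes +400 cm⁴
  top flange (beyond web): d = 9.5 cm → contributes +668.47 cm⁴
  bottom flange (beyond web): d = -9.5 cm → contributes +668.47 cm⁴
Total I = 1736.9 cm⁴.
For the y-axis: x̄ = 7.7 cm.
Repeating about the centroidal y-axis gives I_y = 304.7 cm⁴.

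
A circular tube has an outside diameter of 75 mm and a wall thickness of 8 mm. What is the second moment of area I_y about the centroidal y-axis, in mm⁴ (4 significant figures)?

Break the section into simple shapes (no overlaps), measuring from the bottom-left corner of the bounding box.
Outer circle: ⌀75, A = 4417.86 mm², x = 37.5 mm, Ī = 1 553 156 mm⁴.
Bore (subtracted): ⌀59, A = 2733.97 mm², x = 37.5 mm, Ī = 594 810 mm⁴.
By symmetry the centroid is at mid-width, x̄ = 37.5 mm.
All pieces are centred on the centroidal y-axis, so I = ΣĪ (holes subtracted) = 958 346 mm⁴.

I_y ≈ 9.583 × 10⁵ mm⁴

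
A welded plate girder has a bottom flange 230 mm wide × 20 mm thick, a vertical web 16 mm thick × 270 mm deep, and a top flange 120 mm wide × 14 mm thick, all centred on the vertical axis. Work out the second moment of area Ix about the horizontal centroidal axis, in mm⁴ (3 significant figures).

Decompose the section into non-overlapping parts with the origin at the bottom-left of its bounding rectangle.
Bottom plate: 230 × 20, A = 4 600 mm², y = 10 mm, Ī = 153 333 mm⁴.
Web plate: 16 × 270, A = 4 320 mm², y = 155 mm, Ī = 26 244 000 mm⁴.
Top plate: 120 × 14, A = 1 680 mm², y = 297 mm, Ī = 27 440 mm⁴.
Centroid: ȳ = ΣA·y / ΣA = 114.58 mm.
Transfer each piece to the horizontal centroidal axis using Ī + A·d² with d = y − 114.58:
  bottom plate: d = -104.58 mm → contributes +50 464 514 mm⁴
  web plate: d = 40.419 mm → contributes +33 301 519 mm⁴
  top plate: d = 182.42 mm → contributes +55 932 201 mm⁴
Total I = 139 698 234 mm⁴.

Ix ≈ 1.40 × 10⁸ mm⁴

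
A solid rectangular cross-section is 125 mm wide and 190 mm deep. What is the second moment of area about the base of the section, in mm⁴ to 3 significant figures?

I_base ≈ 2.86 × 10⁸ mm⁴

The section: 125 × 190, A = 23 750 mm², y = 95 mm, Ī = 71 447 917 mm⁴.
Transfer it to the bottom edge using Ī + A·d² with d = y − 0:
  the section: d = 95 mm → contributes +285 791 667 mm⁴
Total I = 285 791 667 mm⁴.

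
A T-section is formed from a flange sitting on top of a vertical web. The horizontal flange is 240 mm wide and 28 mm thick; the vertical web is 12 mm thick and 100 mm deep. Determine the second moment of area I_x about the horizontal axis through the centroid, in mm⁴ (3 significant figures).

Decompose the section into non-overlapping parts with the origin at the bottom-left of its bounding rectangle.
Flange: 240 × 28, A = 6 720 mm², y = 114 mm, Ī = 439 040 mm⁴.
Web: 12 × 100, A = 1 200 mm², y = 50 mm, Ī = 1 000 000 mm⁴.
Centroid: ȳ = ΣA·y / ΣA = 104.3 mm.
Transfer each piece to the horizontal axis through the centroid using Ī + A·d² with d = y − 104.3:
  flange: d = 9.697 mm → contributes +1 070 930 mm⁴
  web: d = -54.303 mm → contributes +4 538 583 mm⁴
Total I = 5 609 513 mm⁴.

I_x ≈ 5.61 × 10⁶ mm⁴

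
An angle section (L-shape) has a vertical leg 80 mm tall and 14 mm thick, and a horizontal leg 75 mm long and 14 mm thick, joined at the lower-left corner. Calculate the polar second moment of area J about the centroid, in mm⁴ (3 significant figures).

Decompose the section into non-overlapping parts with the origin at the bottom-left of its bounding rectangle.
Vertical leg: 14 × 80, A = 1 120 mm², y = 40 mm, Ī = 597 333 mm⁴.
Horizontal leg (remainder): 61 × 14, A = 854 mm², y = 7 mm, Ī = 13 949 mm⁴.
Centroid: ȳ = ΣA·y / ΣA = 25.723 mm.
Transfer each piece to the centroidal x-axis using Ī + A·d² with d = y − 25.723:
  vertical leg: d = 14.277 mm → contributes +825 613 mm⁴
  horizontal leg (remainder): d = -18.723 mm → contributes +313 332 mm⁴
Total I = 1 138 945 mm⁴.
For the y-axis: x̄ = 23.223 mm.
Repeating about the centroidal y-axis gives I_y = 964 487 mm⁴.
Polar second moment: J = I_x + I_y = 2 103 432 mm⁴.

J ≈ 2.10 × 10⁶ mm⁴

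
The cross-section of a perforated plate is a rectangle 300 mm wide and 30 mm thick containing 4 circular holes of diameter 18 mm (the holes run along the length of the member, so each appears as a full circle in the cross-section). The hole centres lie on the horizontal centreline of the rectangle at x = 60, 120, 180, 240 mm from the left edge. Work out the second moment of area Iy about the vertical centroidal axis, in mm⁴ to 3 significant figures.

Iy ≈ 6.29 × 10⁷ mm⁴

Break the section into simple shapes (no overlaps), measuring from the bottom-left corner of the bounding box.
Plate: 300 × 30, A = 9 000 mm², x = 150 mm, Ī = 67 500 000 mm⁴.
Hole 1 (subtracted): ⌀18, A = 254.47 mm², x = 60 mm, Ī = 5 153 mm⁴.
Hole 2 (subtracted): ⌀18, A = 254.47 mm², x = 120 mm, Ī = 5 153 mm⁴.
Hole 3 (subtracted): ⌀18, A = 254.47 mm², x = 180 mm, Ī = 5 153 mm⁴.
Hole 4 (subtracted): ⌀18, A = 254.47 mm², x = 240 mm, Ī = 5 153 mm⁴.
By symmetry the centroid is at mid-width, x̄ = 150 mm.
Transfer each piece to the vertical centroidal axis using Ī + A·d² with d = x − 150:
  plate: d = 0 mm → contributes +67 500 000 mm⁴
  hole 1: d = -90 mm → contributes −2 066 352 mm⁴
  hole 2: d = -30 mm → contributes −234 175 mm⁴
  hole 3: d = 30 mm → contributes −234 175 mm⁴
  hole 4: d = 90 mm → contributes −2 066 352 mm⁴
Total I = 62 898 946 mm⁴.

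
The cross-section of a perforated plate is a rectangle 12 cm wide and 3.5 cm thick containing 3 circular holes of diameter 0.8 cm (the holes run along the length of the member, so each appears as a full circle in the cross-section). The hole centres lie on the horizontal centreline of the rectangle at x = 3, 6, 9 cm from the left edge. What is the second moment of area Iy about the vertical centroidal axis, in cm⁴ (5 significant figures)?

Split into non-overlapping primitives; take the origin at the lower-left of the bounding box.
Plate: 12 × 3.5, A = 42 cm², x = 6 cm, Ī = 504 cm⁴.
Hole 1 (subtracted): ⌀0.8, A = 0.5026548 cm², x = 3 cm, Ī = 0.02010619 cm⁴.
Hole 2 (subtracted): ⌀0.8, A = 0.5026548 cm², x = 6 cm, Ī = 0.02010619 cm⁴.
Hole 3 (subtracted): ⌀0.8, A = 0.5026548 cm², x = 9 cm, Ī = 0.02010619 cm⁴.
By symmetry the centroid is at mid-width, x̄ = 6 cm.
Transfer each piece to the vertical centroidal axis using Ī + A·d² with d = x − 6:
  plate: d = 0 cm → contributes +504 cm⁴
  hole 1: d = -3 cm → contributes −4.544 cm⁴
  hole 2: d = 0 cm → contributes −0.02010619 cm⁴
  hole 3: d = 3 cm → contributes −4.544 cm⁴
Total I = 494.8919 cm⁴.

Iy ≈ 494.89 cm⁴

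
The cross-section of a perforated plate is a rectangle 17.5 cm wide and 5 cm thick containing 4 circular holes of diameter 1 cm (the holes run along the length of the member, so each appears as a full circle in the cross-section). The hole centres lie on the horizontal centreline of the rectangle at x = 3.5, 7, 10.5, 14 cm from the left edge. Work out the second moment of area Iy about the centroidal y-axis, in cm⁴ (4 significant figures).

Break the section into simple shapes (no overlaps), measuring from the bottom-left corner of the bounding box.
Plate: 17.5 × 5, A = 87.5 cm², x = 8.75 cm, Ī = 2233.07 cm⁴.
Hole 1 (subtracted): ⌀1, A = 0.785398 cm², x = 3.5 cm, Ī = 0.0490874 cm⁴.
Hole 2 (subtracted): ⌀1, A = 0.785398 cm², x = 7 cm, Ī = 0.0490874 cm⁴.
Hole 3 (subtracted): ⌀1, A = 0.785398 cm², x = 10.5 cm, Ī = 0.0490874 cm⁴.
Hole 4 (subtracted): ⌀1, A = 0.785398 cm², x = 14 cm, Ī = 0.0490874 cm⁴.
By symmetry the centroid is at mid-width, x̄ = 8.75 cm.
Transfer each piece to the centroidal y-axis using Ī + A·d² with d = x − 8.75:
  plate: d = 0 cm → contributes +2233.07 cm⁴
  hole 1: d = -5.25 cm → contributes −21.6966 cm⁴
  hole 2: d = -1.75 cm → contributes −2.45437 cm⁴
  hole 3: d = 1.75 cm → contributes −2.45437 cm⁴
  hole 4: d = 5.25 cm → contributes −21.6966 cm⁴
Total I = 2184.77 cm⁴.

Iy ≈ 2185 cm⁴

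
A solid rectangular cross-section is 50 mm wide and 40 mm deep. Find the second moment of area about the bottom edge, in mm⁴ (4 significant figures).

I_base ≈ 1.067 × 10⁶ mm⁴

The section: 50 × 40, A = 2 000 mm², y = 20 mm, Ī = 266 667 mm⁴.
Transfer it to a horizontal axis along the bottom face using Ī + A·d² with d = y − 0:
  the section: d = 20 mm → contributes +1 066 667 mm⁴
Total I = 1 066 667 mm⁴.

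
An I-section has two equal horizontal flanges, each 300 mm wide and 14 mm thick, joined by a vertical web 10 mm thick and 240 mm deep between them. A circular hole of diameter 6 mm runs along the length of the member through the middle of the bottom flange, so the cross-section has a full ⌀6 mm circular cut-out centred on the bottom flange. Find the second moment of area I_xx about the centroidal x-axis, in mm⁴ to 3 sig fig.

Break the section into simple shapes (no overlaps), measuring from the bottom-left corner of the bounding box.
Bottom flange: 300 × 14, A = 4 200 mm², y = 7 mm, Ī = 68 600 mm⁴.
Web: 10 × 240, A = 2 400 mm², y = 134 mm, Ī = 11 520 000 mm⁴.
Top flange: 300 × 14, A = 4 200 mm², y = 261 mm, Ī = 68 600 mm⁴.
Hole (subtracted): ⌀6, A = 28.274 mm², y = 7 mm, Ī = 63.617 mm⁴.
Centroid: ȳ = ΣA·y / ΣA = 134.33 mm.
Transfer each piece to the centroidal x-axis using Ī + A·d² with d = y − 134.33:
  bottom flange: d = -127.33 mm → contributes +68 166 493 mm⁴
  web: d = -0.33336 mm → contributes +11 520 267 mm⁴
  top flange: d = 126.67 mm → contributes +67 455 240 mm⁴
  hole: d = -127.33 mm → contributes −458 498 mm⁴
Total I = 146 683 503 mm⁴.

I_xx ≈ 1.47 × 10⁸ mm⁴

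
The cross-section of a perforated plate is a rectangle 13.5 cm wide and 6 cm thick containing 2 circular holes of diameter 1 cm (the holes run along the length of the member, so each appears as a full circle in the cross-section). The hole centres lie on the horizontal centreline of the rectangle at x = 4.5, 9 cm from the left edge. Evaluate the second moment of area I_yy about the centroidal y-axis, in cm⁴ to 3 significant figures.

I_yy ≈ 1220 cm⁴

Split into non-overlapping primitives; take the origin at the lower-left of the bounding box.
Plate: 13.5 × 6, A = 81 cm², x = 6.75 cm, Ī = 1230.2 cm⁴.
Hole 1 (subtracted): ⌀1, A = 0.7854 cm², x = 4.5 cm, Ī = 0.049087 cm⁴.
Hole 2 (subtracted): ⌀1, A = 0.7854 cm², x = 9 cm, Ī = 0.049087 cm⁴.
By symmetry the centroid is at mid-width, x̄ = 6.75 cm.
Transfer each piece to the centroidal y-axis using Ī + A·d² with d = x − 6.75:
  plate: d = 0 cm → contributes +1230.2 cm⁴
  hole 1: d = -2.25 cm → contributes −4.0252 cm⁴
  hole 2: d = 2.25 cm → contributes −4.0252 cm⁴
Total I = 1222.1 cm⁴.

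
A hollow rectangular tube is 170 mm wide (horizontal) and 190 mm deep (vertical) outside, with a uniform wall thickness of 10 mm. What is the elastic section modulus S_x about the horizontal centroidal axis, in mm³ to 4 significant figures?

S_x ≈ 3.764 × 10⁵ mm³

Split into non-overlapping primitives; take the origin at the lower-left of the bounding box.
Outer rectangle: 170 × 190, A = 32 300 mm², y = 95 mm, Ī = 97 169 167 mm⁴.
Inner void (subtracted): 150 × 170, A = 25 500 mm², y = 95 mm, Ī = 61 412 500 mm⁴.
By symmetry the centroid is at mid-height, ȳ = 95 mm.
All pieces are centred on the horizontal centroidal axis, so I = ΣĪ (holes subtracted) = 35 756 667 mm⁴.
Extreme fibre distance c = 95 mm; S = I/c = 376 386 mm³.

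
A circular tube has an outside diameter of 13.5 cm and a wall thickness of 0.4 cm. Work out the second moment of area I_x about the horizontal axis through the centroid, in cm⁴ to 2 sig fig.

I_x ≈ 350 cm⁴

Break the section into simple shapes (no overlaps), measuring from the bottom-left corner of the bounding box.
Outer circle: ⌀13.5, A = 143.1 cm², y = 6.75 cm, Ī = 1 630 cm⁴.
Bore (subtracted): ⌀12.7, A = 126.7 cm², y = 6.75 cm, Ī = 1 277 cm⁴.
By symmetry the centroid is at mid-height, ȳ = 6.75 cm.
All pieces are centred on the horizontal axis through the centroid, so I = ΣĪ (holes subtracted) = 353.5 cm⁴.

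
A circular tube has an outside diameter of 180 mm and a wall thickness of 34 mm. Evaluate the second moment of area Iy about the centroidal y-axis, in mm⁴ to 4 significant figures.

Iy ≈ 4.381 × 10⁷ mm⁴

Decompose the section into non-overlapping parts with the origin at the bottom-left of its bounding rectangle.
Outer circle: ⌀180, A = 25446.9 mm², x = 90 mm, Ī = 51 529 974 mm⁴.
Bore (subtracted): ⌀112, A = 9852.03 mm², x = 90 mm, Ī = 7 723 995 mm⁴.
By symmetry the centroid is at mid-width, x̄ = 90 mm.
All pieces are centred on the centroidal y-axis, so I = ΣĪ (holes subtracted) = 43 805 978 mm⁴.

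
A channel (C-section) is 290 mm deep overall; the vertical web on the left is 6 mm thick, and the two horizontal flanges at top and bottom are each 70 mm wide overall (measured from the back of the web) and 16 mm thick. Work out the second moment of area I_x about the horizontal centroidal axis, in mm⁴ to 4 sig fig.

Treat the section as a set of non-overlapping primitives; coordinates are from the bounding-box lower-left.
Web: 6 × 290, A = 1 740 mm², y = 145 mm, Ī = 12 194 500 mm⁴.
Top flange (beyond web): 64 × 16, A = 1 024 mm², y = 282 mm, Ī = 21845.3 mm⁴.
Bottom flange (beyond web): 64 × 16, A = 1 024 mm², y = 8 mm, Ī = 21845.3 mm⁴.
By symmetry the centroid is at mid-height, ȳ = 145 mm.
Transfer each piece to the horizontal centroidal axis using Ī + A·d² with d = y − 145:
  web: d = 0 mm → contributes +12 194 500 mm⁴
  top flange (beyond web): d = 137 mm → contributes +19 241 301 mm⁴
  bottom flange (beyond web): d = -137 mm → contributes +19 241 301 mm⁴
Total I = 50 677 103 mm⁴.

I_x ≈ 5.068 × 10⁷ mm⁴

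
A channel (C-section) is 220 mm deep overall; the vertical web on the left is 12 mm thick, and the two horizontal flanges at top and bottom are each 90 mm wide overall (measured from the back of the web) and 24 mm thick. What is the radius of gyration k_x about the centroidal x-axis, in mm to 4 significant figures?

k_x ≈ 85.61 mm

Decompose the section into non-overlapping parts with the origin at the bottom-left of its bounding rectangle.
Web: 12 × 220, A = 2 640 mm², y = 110 mm, Ī = 10 648 000 mm⁴.
Top flange (beyond web): 78 × 24, A = 1 872 mm², y = 208 mm, Ī = 89 856 mm⁴.
Bottom flange (beyond web): 78 × 24, A = 1 872 mm², y = 12 mm, Ī = 89 856 mm⁴.
By symmetry the centroid is at mid-height, ȳ = 110 mm.
Transfer each piece to the centroidal x-axis using Ī + A·d² with d = y − 110:
  web: d = 0 mm → contributes +10 648 000 mm⁴
  top flange (beyond web): d = 98 mm → contributes +18 068 544 mm⁴
  bottom flange (beyond web): d = -98 mm → contributes +18 068 544 mm⁴
Total I = 46 785 088 mm⁴.
Radius of gyration: k = √(I/A) = √(46 785 088 / 6 384) = 85.6066 mm.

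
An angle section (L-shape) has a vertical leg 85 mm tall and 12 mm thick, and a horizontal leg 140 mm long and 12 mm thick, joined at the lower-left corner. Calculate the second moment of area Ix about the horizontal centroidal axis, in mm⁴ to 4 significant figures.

Ix ≈ 1.449 × 10⁶ mm⁴

Split into non-overlapping primitives; take the origin at the lower-left of the bounding box.
Vertical leg: 12 × 85, A = 1 020 mm², y = 42.5 mm, Ī = 614 125 mm⁴.
Horizontal leg (remainder): 128 × 12, A = 1 536 mm², y = 6 mm, Ī = 18 432 mm⁴.
Centroid: ȳ = ΣA·y / ΣA = 20.5657 mm.
Transfer each piece to the horizontal centroidal axis using Ī + A·d² with d = y − 20.5657:
  vertical leg: d = 21.9343 mm → contributes +1 104 860 mm⁴
  horizontal leg (remainder): d = -14.5657 mm → contributes +344 310 mm⁴
Total I = 1 449 170 mm⁴.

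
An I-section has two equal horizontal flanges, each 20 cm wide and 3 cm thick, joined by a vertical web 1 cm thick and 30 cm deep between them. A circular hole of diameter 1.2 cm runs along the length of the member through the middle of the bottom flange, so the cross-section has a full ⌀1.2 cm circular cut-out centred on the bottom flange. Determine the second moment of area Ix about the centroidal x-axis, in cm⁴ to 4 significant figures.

Split into non-overlapping primitives; take the origin at the lower-left of the bounding box.
Bottom flange: 20 × 3, A = 60 cm², y = 1.5 cm, Ī = 45 cm⁴.
Web: 1 × 30, A = 30 cm², y = 18 cm, Ī = 2 250 cm⁴.
Top flange: 20 × 3, A = 60 cm², y = 34.5 cm, Ī = 45 cm⁴.
Hole (subtracted): ⌀1.2, A = 1.13097 cm², y = 1.5 cm, Ī = 0.101788 cm⁴.
Centroid: ȳ = ΣA·y / ΣA = 18.1254 cm.
Transfer each piece to the centroidal x-axis using Ī + A·d² with d = y − 18.1254:
  bottom flange: d = -16.6254 cm → contributes +16629.1 cm⁴
  web: d = -0.125352 cm → contributes +2250.47 cm⁴
  top flange: d = 16.3746 cm → contributes +16132.7 cm⁴
  hole: d = -16.6254 cm → contributes −312.705 cm⁴
Total I = 34699.7 cm⁴.

Ix ≈ 3.470 × 10⁴ cm⁴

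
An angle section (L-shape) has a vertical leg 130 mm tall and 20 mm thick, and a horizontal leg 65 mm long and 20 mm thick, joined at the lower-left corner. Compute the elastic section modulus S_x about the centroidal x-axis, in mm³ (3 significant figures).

Break the section into simple shapes (no overlaps), measuring from the bottom-left corner of the bounding box.
Vertical leg: 20 × 130, A = 2 600 mm², y = 65 mm, Ī = 3 661 667 mm⁴.
Horizontal leg (remainder): 45 × 20, A = 900 mm², y = 10 mm, Ī = 30 000 mm⁴.
Centroid: ȳ = ΣA·y / ΣA = 50.857 mm.
Transfer each piece to the centroidal x-axis using Ī + A·d² with d = y − 50.857:
  vertical leg: d = 14.143 mm → contributes +4 181 720 mm⁴
  horizontal leg (remainder): d = -40.857 mm → contributes +1 532 376 mm⁴
Total I = 5 714 095 mm⁴.
Extreme fibre distance c = 79.143 mm; S = I/c = 72 200 mm³.

S_x ≈ 7.22 × 10⁴ mm³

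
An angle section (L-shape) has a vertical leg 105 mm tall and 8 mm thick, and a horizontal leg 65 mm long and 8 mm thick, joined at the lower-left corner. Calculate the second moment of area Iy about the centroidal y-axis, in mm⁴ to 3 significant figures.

Decompose the section into non-overlapping parts with the origin at the bottom-left of its bounding rectangle.
Vertical leg: 8 × 105, A = 840 mm², x = 4 mm, Ī = 4 480 mm⁴.
Horizontal leg (remainder): 57 × 8, A = 456 mm², x = 36.5 mm, Ī = 123 462 mm⁴.
Centroid: x̄ = ΣA·x / ΣA = 15.435 mm.
Transfer each piece to the centroidal y-axis using Ī + A·d² with d = x − 15.435:
  vertical leg: d = -11.435 mm → contributes +114 321 mm⁴
  horizontal leg (remainder): d = 21.065 mm → contributes +325 801 mm⁴
Total I = 440 123 mm⁴.

Iy ≈ 4.40 × 10⁵ mm⁴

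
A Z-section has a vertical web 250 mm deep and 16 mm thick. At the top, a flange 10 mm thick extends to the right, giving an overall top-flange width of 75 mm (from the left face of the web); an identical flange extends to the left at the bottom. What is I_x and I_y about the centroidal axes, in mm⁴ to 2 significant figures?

I_x ≈ 3.8 × 10⁷ mm⁴, I_y ≈ 2.1 × 10⁶ mm⁴

Decompose the section into non-overlapping parts with the origin at the bottom-left of its bounding rectangle.
Web: 16 × 250, A = 4 000 mm², y = 125 mm, Ī = 20 833 333 mm⁴.
Top flange (beyond web): 59 × 10, A = 590 mm², y = 245 mm, Ī = 4 917 mm⁴.
Bottom flange (beyond web): 59 × 10, A = 590 mm², y = 5 mm, Ī = 4 917 mm⁴.
Centroid: ȳ = ΣA·y / ΣA = 125 mm.
Transfer each piece to the centroidal x-axis using Ī + A·d² with d = y − 125:
  web: d = 0 mm → contributes +20 833 333 mm⁴
  top flange (beyond web): d = 120 mm → contributes +8 500 917 mm⁴
  bottom flange (beyond web): d = -120 mm → contributes +8 500 917 mm⁴
Total I = 37 835 167 mm⁴.
For the y-axis: x̄ = 67 mm.
Repeating about the centroidal y-axis gives I_y = 2 087 007 mm⁴.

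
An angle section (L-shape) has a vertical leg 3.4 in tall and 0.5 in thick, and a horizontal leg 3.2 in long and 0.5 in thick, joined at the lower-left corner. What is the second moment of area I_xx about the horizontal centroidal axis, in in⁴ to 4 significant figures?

I_xx ≈ 3.248 in⁴

Decompose the section into non-overlapping parts with the origin at the bottom-left of its bounding rectangle.
Vertical leg: 0.5 × 3.4, A = 1.7 in², y = 1.7 in, Ī = 1.63767 in⁴.
Horizontal leg (remainder): 2.7 × 0.5, A = 1.35 in², y = 0.25 in, Ī = 0.028125 in⁴.
Centroid: ȳ = ΣA·y / ΣA = 1.0582 in.
Transfer each piece to the horizontal centroidal axis using Ī + A·d² with d = y − 1.0582:
  vertical leg: d = 0.641803 in → contributes +2.33792 in⁴
  horizontal leg (remainder): d = -0.808197 in → contributes +0.909921 in⁴
Total I = 3.24784 in⁴.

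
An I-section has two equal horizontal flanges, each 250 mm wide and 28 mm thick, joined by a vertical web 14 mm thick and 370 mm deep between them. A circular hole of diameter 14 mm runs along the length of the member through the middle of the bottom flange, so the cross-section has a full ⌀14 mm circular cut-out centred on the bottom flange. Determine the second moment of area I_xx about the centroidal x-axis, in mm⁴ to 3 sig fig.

I_xx ≈ 6.08 × 10⁸ mm⁴

Break the section into simple shapes (no overlaps), measuring from the bottom-left corner of the bounding box.
Bottom flange: 250 × 28, A = 7 000 mm², y = 14 mm, Ī = 457 333 mm⁴.
Web: 14 × 370, A = 5 180 mm², y = 213 mm, Ī = 59 095 167 mm⁴.
Top flange: 250 × 28, A = 7 000 mm², y = 412 mm, Ī = 457 333 mm⁴.
Hole (subtracted): ⌀14, A = 153.94 mm², y = 14 mm, Ī = 1885.7 mm⁴.
Centroid: ȳ = ΣA·y / ΣA = 214.61 mm.
Transfer each piece to the centroidal x-axis using Ī + A·d² with d = y − 214.61:
  bottom flange: d = -200.61 mm → contributes +282 168 190 mm⁴
  web: d = -1.6101 mm → contributes +59 108 595 mm⁴
  top flange: d = 197.39 mm → contributes +273 196 770 mm⁴
  hole: d = -200.61 mm → contributes −6 197 031 mm⁴
Total I = 608 276 524 mm⁴.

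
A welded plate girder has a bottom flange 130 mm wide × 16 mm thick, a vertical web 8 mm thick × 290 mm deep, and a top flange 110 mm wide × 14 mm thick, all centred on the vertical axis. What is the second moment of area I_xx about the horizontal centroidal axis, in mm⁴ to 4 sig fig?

Decompose the section into non-overlapping parts with the origin at the bottom-left of its bounding rectangle.
Bottom plate: 130 × 16, A = 2 080 mm², y = 8 mm, Ī = 44373.3 mm⁴.
Web plate: 8 × 290, A = 2 320 mm², y = 161 mm, Ī = 16 259 333 mm⁴.
Top plate: 110 × 14, A = 1 540 mm², y = 313 mm, Ī = 25153.3 mm⁴.
Centroid: ȳ = ΣA·y / ΣA = 146.832 mm.
Transfer each piece to the horizontal centroidal axis using Ī + A·d² with d = y − 146.832:
  bottom plate: d = -138.832 mm → contributes +40 134 765 mm⁴
  web plate: d = 14.1684 mm → contributes +16 725 055 mm⁴
  top plate: d = 166.168 mm → contributes +42 547 511 mm⁴
Total I = 99 407 332 mm⁴.

I_xx ≈ 9.941 × 10⁷ mm⁴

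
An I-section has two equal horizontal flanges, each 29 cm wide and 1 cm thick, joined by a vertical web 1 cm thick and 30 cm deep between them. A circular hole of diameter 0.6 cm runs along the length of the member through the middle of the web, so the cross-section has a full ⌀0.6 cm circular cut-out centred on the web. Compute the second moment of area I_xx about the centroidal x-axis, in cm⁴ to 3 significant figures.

Split into non-overlapping primitives; take the origin at the lower-left of the bounding box.
Bottom flange: 29 × 1, A = 29 cm², y = 0.5 cm, Ī = 2.4167 cm⁴.
Web: 1 × 30, A = 30 cm², y = 16 cm, Ī = 2 250 cm⁴.
Top flange: 29 × 1, A = 29 cm², y = 31.5 cm, Ī = 2.4167 cm⁴.
Hole (subtracted): ⌀0.6, A = 0.28274 cm², y = 16 cm, Ī = 0.0063617 cm⁴.
By symmetry the centroid is at mid-height, ȳ = 16 cm.
Transfer each piece to the centroidal x-axis using Ī + A·d² with d = y − 16:
  bottom flange: d = -15.5 cm → contributes +6969.7 cm⁴
  web: d = 0 cm → contributes +2 250 cm⁴
  top flange: d = 15.5 cm → contributes +6969.7 cm⁴
  hole: d = 0 cm → contributes −0.0063617 cm⁴
Total I = 16 189 cm⁴.

I_xx ≈ 1.62 × 10⁴ cm⁴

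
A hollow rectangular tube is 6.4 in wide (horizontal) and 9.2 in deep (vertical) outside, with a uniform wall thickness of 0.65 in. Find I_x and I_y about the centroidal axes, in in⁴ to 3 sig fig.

Treat the section as a set of non-overlapping primitives; coordinates are from the bounding-box lower-left.
Outer rectangle: 6.4 × 9.2, A = 58.88 in², y = 4.6 in, Ī = 415.3 in⁴.
Inner void (subtracted): 5.1 × 7.9, A = 40.29 in², y = 4.6 in, Ī = 209.54 in⁴.
By symmetry the centroid is at mid-height, ȳ = 4.6 in.
All pieces are centred on the centroidal x-axis, so I = ΣĪ (holes subtracted) = 205.76 in⁴.
Repeating about the centroidal y-axis gives I_y = 113.65 in⁴.

I_x ≈ 206 in⁴, I_y ≈ 114 in⁴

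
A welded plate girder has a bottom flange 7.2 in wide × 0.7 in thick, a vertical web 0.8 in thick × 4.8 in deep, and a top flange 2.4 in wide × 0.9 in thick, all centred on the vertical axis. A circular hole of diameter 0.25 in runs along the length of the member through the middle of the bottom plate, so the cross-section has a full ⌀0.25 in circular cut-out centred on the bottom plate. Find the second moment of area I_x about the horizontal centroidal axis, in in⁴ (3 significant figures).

I_x ≈ 57.8 in⁴

Treat the section as a set of non-overlapping primitives; coordinates are from the bounding-box lower-left.
Bottom plate: 7.2 × 0.7, A = 5.04 in², y = 0.35 in, Ī = 0.2058 in⁴.
Web plate: 0.8 × 4.8, A = 3.84 in², y = 3.1 in, Ī = 7.3728 in⁴.
Top plate: 2.4 × 0.9, A = 2.16 in², y = 5.95 in, Ī = 0.1458 in⁴.
Hole (subtracted): ⌀0.25, A = 0.049087 in², y = 0.35 in, Ī = 0.00019175 in⁴.
Centroid: ȳ = ΣA·y / ΣA = 2.4113 in.
Transfer each piece to the horizontal centroidal axis using Ī + A·d² with d = y − 2.4113:
  bottom plate: d = -2.0613 in → contributes +21.621 in⁴
  web plate: d = 0.68866 in → contributes +9.1939 in⁴
  top plate: d = 3.5387 in → contributes +27.194 in⁴
  hole: d = -2.0613 in → contributes −0.20877 in⁴
Total I = 57.8 in⁴.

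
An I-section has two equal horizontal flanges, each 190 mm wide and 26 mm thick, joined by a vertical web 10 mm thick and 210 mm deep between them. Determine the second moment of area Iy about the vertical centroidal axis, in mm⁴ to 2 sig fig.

Decompose the section into non-overlapping parts with the origin at the bottom-left of its bounding rectangle.
Bottom flange: 190 × 26, A = 4 940 mm², x = 95 mm, Ī = 14 861 167 mm⁴.
Web: 10 × 210, A = 2 100 mm², x = 95 mm, Ī = 17 500 mm⁴.
Top flange: 190 × 26, A = 4 940 mm², x = 95 mm, Ī = 14 861 167 mm⁴.
By symmetry the centroid is at mid-width, x̄ = 95 mm.
All pieces are centred on the vertical centroidal axis, so I = ΣĪ = 29 739 833 mm⁴.

Iy ≈ 3.0 × 10⁷ mm⁴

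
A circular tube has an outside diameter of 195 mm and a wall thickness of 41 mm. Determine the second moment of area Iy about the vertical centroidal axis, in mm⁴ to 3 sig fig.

Break the section into simple shapes (no overlaps), measuring from the bottom-left corner of the bounding box.
Outer circle: ⌀195, A = 29 865 mm², x = 97.5 mm, Ī = 70 975 481 mm⁴.
Bore (subtracted): ⌀113, A = 10 029 mm², x = 97.5 mm, Ī = 8 003 569 mm⁴.
By symmetry the centroid is at mid-width, x̄ = 97.5 mm.
All pieces are centred on the vertical centroidal axis, so I = ΣĪ (holes subtracted) = 62 971 912 mm⁴.

Iy ≈ 6.30 × 10⁷ mm⁴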